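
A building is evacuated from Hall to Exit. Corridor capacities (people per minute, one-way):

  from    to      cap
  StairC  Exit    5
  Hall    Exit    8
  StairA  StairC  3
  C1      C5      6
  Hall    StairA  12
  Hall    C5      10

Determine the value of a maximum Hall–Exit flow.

11

Augment Hall→Exit: bottleneck 8, flow now 8.
Augment Hall→StairA→StairC→Exit: bottleneck 3, flow now 11.
No augmenting path remains; maximum flow = 11.
In the residual graph, reachable from Hall: {Hall, StairA, C5}.
Min-cut edges: Hall→Exit (8), StairA→StairC (3); capacity 8 + 3 = 11.
This cut is saturated, so no flow can exceed 11.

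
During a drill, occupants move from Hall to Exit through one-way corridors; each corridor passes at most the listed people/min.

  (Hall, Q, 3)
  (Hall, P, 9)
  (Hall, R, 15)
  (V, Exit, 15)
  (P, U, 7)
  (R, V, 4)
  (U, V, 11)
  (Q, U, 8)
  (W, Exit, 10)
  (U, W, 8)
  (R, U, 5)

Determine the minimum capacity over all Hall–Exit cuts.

19

Augment Hall→R→V→Exit: bottleneck 4, flow now 4.
Augment Hall→P→U→V→Exit: bottleneck 7, flow now 11.
Augment Hall→Q→U→V→Exit: bottleneck 3, flow now 14.
Augment Hall→R→U→V→Exit: bottleneck 1, flow now 15.
Augment Hall→R→U→W→Exit: bottleneck 4, flow now 19.
No augmenting path remains; maximum flow = 19.
By max-flow min-cut, the minimum cut capacity equals the max flow.
In the residual graph, reachable from Hall: {Hall, P, R}.
Min-cut edges: Hall→Q (3), P→U (7), R→U (5), R→V (4); capacity 3 + 7 + 5 + 4 = 19.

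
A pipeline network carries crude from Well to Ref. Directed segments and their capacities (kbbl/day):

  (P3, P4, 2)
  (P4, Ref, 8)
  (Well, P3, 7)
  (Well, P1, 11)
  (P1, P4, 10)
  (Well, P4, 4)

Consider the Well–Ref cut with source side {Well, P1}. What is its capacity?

21

Edges leaving {Well, P1}: Well→P3 (7), Well→P4 (4), P1→P4 (10).
Cut capacity = 7 + 4 + 10 = 21.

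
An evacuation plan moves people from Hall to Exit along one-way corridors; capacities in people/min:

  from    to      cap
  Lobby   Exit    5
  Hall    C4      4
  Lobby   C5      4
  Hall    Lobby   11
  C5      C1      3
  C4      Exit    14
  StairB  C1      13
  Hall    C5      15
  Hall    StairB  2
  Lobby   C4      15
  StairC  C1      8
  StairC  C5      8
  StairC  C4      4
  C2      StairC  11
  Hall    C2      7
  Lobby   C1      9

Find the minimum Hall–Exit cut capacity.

19

Augment Hall→Lobby→Exit: bottleneck 5, flow now 5.
Augment Hall→C4→Exit: bottleneck 4, flow now 9.
Augment Hall→Lobby→C4→Exit: bottleneck 6, flow now 15.
Augment Hall→C2→StairC→C4→Exit: bottleneck 4, flow now 19.
No augmenting path remains; maximum flow = 19.
By max-flow min-cut, the minimum cut capacity equals the max flow.
In the residual graph, reachable from Hall: {Hall, StairB, C2, StairC, C5, C1}.
Min-cut edges: Hall→Lobby (11), Hall→C4 (4), StairC→C4 (4); capacity 11 + 4 + 4 = 19.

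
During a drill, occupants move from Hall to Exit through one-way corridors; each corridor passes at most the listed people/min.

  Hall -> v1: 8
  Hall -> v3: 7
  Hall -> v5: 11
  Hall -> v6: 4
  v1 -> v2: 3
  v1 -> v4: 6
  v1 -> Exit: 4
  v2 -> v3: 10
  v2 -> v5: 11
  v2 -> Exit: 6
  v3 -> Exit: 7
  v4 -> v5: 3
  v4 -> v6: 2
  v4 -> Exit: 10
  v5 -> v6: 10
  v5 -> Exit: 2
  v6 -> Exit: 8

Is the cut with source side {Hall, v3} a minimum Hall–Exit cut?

No — its capacity is 30, but the minimum cut has capacity 25.

Given cut capacity: 8 + 11 + 4 + 7 = 30.
Augment Hall→v1→Exit: bottleneck 4, flow now 4.
Augment Hall→v3→Exit: bottleneck 7, flow now 11.
Augment Hall→v5→Exit: bottleneck 2, flow now 13.
Augment Hall→v6→Exit: bottleneck 4, flow now 17.
Augment Hall→v1→v2→Exit: bottleneck 3, flow now 20.
Augment Hall→v1→v4→Exit: bottleneck 1, flow now 21.
Augment Hall→v5→v6→Exit: bottleneck 4, flow now 25.
No augmenting path remains; maximum flow = 25.
In the residual graph, reachable from Hall: {Hall, v5, v6}.
Min-cut edges: Hall→v1 (8), Hall→v3 (7), v5→Exit (2), v6→Exit (8); capacity 8 + 7 + 2 + 8 = 25.
Cut capacity 30 exceeds the max flow 25, so it is not minimum.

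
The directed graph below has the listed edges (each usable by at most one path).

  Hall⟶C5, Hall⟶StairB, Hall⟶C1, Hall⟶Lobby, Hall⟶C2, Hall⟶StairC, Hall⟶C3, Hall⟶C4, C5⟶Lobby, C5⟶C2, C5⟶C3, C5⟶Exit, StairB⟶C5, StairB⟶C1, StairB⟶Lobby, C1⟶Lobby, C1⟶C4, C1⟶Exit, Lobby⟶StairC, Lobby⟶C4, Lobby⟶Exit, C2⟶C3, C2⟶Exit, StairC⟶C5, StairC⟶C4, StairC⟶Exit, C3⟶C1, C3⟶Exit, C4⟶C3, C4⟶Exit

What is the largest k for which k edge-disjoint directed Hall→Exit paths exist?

7

Assign every edge capacity 1; by Menger, the answer equals the max flow.
Path Hall→C5→Exit (+1); total 1.
Path Hall→C1→Exit (+1); total 2.
Path Hall→Lobby→Exit (+1); total 3.
Path Hall→C2→Exit (+1); total 4.
Path Hall→StairC→Exit (+1); total 5.
Path Hall→C3→Exit (+1); total 6.
Path Hall→C4→Exit (+1); total 7.
No residual Hall→Exit path; max flow = 7.
Certifying cut of size 7: {C1→Exit, C2→Exit, C3→Exit, C4→Exit, C5→Exit, Lobby→Exit, StairC→Exit}.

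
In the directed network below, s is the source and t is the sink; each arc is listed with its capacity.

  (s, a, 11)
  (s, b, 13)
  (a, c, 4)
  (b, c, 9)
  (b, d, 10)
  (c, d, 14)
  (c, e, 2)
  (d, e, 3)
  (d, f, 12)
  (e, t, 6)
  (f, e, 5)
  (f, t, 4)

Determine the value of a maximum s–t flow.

Augment s→a→c→e→t: bottleneck 2, flow now 2.
Augment s→b→d→e→t: bottleneck 3, flow now 5.
Augment s→b→d→f→t: bottleneck 4, flow now 9.
Augment s→b→d→f→e→t: bottleneck 1, flow now 10.
No augmenting path remains; maximum flow = 10.
In the residual graph, reachable from s: {s, a, b, c, d, e, f}.
Min-cut edges: e→t (6), f→t (4); capacity 6 + 4 = 10.
This cut is saturated, so no flow can exceed 10.

10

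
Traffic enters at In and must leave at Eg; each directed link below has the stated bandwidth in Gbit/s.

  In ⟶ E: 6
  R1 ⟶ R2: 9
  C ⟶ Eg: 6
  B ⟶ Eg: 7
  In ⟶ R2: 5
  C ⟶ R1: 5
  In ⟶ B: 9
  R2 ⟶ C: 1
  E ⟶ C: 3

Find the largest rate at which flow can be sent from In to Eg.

11

Augment In→B→Eg: bottleneck 7, flow now 7.
Augment In→E→C→Eg: bottleneck 3, flow now 10.
Augment In→R2→C→Eg: bottleneck 1, flow now 11.
No augmenting path remains; maximum flow = 11.
In the residual graph, reachable from In: {In, E, B, R2}.
Min-cut edges: E→C (3), B→Eg (7), R2→C (1); capacity 3 + 7 + 1 = 11.
This cut is saturated, so no flow can exceed 11.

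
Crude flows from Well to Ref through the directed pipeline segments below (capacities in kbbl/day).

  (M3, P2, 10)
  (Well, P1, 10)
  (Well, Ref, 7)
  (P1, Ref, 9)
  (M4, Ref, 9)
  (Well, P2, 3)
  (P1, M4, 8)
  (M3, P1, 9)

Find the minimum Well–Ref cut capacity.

Augment Well→Ref: bottleneck 7, flow now 7.
Augment Well→P1→Ref: bottleneck 9, flow now 16.
Augment Well→P1→M4→Ref: bottleneck 1, flow now 17.
No augmenting path remains; maximum flow = 17.
By max-flow min-cut, the minimum cut capacity equals the max flow.
In the residual graph, reachable from Well: {Well, P2}.
Min-cut edges: Well→P1 (10), Well→Ref (7); capacity 10 + 7 = 17.

17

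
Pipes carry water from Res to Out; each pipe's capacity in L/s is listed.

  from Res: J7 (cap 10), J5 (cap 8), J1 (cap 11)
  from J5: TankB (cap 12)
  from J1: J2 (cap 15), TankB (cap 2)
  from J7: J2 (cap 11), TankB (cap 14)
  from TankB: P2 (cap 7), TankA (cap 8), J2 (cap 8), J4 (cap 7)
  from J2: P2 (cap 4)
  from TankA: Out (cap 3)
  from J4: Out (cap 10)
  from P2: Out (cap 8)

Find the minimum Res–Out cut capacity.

Augment Res→J5→TankB→TankA→Out: bottleneck 3, flow now 3.
Augment Res→J5→TankB→J4→Out: bottleneck 5, flow now 8.
Augment Res→J1→TankB→J4→Out: bottleneck 2, flow now 10.
Augment Res→J1→J2→P2→Out: bottleneck 4, flow now 14.
Augment Res→J7→TankB→P2→Out: bottleneck 4, flow now 18.
No augmenting path remains; maximum flow = 18.
By max-flow min-cut, the minimum cut capacity equals the max flow.
In the residual graph, reachable from Res: {Res, J5, J1, J7, TankB, J2, TankA, P2}.
Min-cut edges: TankB→J4 (7), TankA→Out (3), P2→Out (8); capacity 7 + 3 + 8 = 18.

18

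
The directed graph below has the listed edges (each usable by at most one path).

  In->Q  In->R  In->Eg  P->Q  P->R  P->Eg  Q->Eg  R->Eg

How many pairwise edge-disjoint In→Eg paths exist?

3

Assign every edge capacity 1; by Menger, the answer equals the max flow.
Path In→Eg (+1); total 1.
Path In→Q→Eg (+1); total 2.
Path In→R→Eg (+1); total 3.
No residual In→Eg path; max flow = 3.
Certifying cut of size 3: {In→Eg, In→Q, In→R}.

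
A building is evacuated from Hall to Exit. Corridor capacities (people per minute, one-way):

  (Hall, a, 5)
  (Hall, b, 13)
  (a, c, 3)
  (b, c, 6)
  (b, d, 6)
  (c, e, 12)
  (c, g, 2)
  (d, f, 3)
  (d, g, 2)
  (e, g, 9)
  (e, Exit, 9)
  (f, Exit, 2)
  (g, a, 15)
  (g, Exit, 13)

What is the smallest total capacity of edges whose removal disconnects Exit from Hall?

13

Augment Hall→a→c→e→Exit: bottleneck 3, flow now 3.
Augment Hall→b→c→e→Exit: bottleneck 6, flow now 9.
Augment Hall→b→d→f→Exit: bottleneck 2, flow now 11.
Augment Hall→b→d→g→Exit: bottleneck 2, flow now 13.
No augmenting path remains; maximum flow = 13.
By max-flow min-cut, the minimum cut capacity equals the max flow.
In the residual graph, reachable from Hall: {Hall, a, b, d, f}.
Min-cut edges: a→c (3), b→c (6), d→g (2), f→Exit (2); capacity 3 + 6 + 2 + 2 = 13.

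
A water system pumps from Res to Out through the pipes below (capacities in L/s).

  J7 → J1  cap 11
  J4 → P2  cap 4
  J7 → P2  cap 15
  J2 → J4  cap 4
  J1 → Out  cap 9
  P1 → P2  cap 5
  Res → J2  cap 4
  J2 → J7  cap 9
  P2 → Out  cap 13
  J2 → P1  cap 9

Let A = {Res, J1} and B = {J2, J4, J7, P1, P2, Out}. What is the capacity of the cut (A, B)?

Edges leaving {Res, J1}: Res→J2 (4), J1→Out (9).
Cut capacity = 4 + 9 = 13.

13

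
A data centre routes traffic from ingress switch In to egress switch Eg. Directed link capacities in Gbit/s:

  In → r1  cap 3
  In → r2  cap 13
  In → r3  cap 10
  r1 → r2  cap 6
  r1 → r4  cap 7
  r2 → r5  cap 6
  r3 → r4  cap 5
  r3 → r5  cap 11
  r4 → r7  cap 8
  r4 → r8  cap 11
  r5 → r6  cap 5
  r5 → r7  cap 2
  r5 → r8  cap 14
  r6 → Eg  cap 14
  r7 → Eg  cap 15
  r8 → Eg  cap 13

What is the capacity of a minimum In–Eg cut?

19

Augment In→r1→r4→r7→Eg: bottleneck 3, flow now 3.
Augment In→r2→r5→r6→Eg: bottleneck 5, flow now 8.
Augment In→r2→r5→r7→Eg: bottleneck 1, flow now 9.
Augment In→r3→r4→r7→Eg: bottleneck 5, flow now 14.
Augment In→r3→r5→r7→Eg: bottleneck 1, flow now 15.
Augment In→r3→r5→r8→Eg: bottleneck 4, flow now 19.
No augmenting path remains; maximum flow = 19.
By max-flow min-cut, the minimum cut capacity equals the max flow.
In the residual graph, reachable from In: {In, r2}.
Min-cut edges: In→r1 (3), In→r3 (10), r2→r5 (6); capacity 3 + 10 + 6 = 19.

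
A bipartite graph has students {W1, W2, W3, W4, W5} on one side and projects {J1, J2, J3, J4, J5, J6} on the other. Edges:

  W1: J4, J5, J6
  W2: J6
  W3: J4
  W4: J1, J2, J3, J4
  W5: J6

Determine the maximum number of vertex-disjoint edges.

Unit-capacity flow: source→left, listed edges, right→sink; max matching = max flow.
Augmenting path W1→J4 (+1); matched 1.
Augmenting path W2→J6 (+1); matched 2.
Augmenting path W4→J1 (+1); matched 3.
Augmenting path W3→J4→W1→J5 (+1); matched 4.
No augmenting path remains; maximum matching = 4.
König certificate: {W1, W3, W4, J6} is a vertex cover of size 4 (every listed pair touches it), so no matching can be larger.

4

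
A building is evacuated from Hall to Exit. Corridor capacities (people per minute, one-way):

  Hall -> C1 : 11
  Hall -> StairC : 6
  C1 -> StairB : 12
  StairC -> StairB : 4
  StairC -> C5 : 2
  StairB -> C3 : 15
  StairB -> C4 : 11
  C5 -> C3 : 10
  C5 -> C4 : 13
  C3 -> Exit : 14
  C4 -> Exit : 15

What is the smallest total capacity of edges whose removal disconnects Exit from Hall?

Augment Hall→C1→StairB→C3→Exit: bottleneck 11, flow now 11.
Augment Hall→StairC→StairB→C3→Exit: bottleneck 3, flow now 14.
Augment Hall→StairC→StairB→C4→Exit: bottleneck 1, flow now 15.
Augment Hall→StairC→C5→C4→Exit: bottleneck 2, flow now 17.
No augmenting path remains; maximum flow = 17.
By max-flow min-cut, the minimum cut capacity equals the max flow.
In the residual graph, reachable from Hall: {Hall}.
Min-cut edges: Hall→C1 (11), Hall→StairC (6); capacity 11 + 6 = 17.

17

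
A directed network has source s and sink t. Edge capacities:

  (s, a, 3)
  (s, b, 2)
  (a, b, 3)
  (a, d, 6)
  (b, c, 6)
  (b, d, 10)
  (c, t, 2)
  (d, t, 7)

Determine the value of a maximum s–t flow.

Augment s→a→d→t: bottleneck 3, flow now 3.
Augment s→b→c→t: bottleneck 2, flow now 5.
No augmenting path remains; maximum flow = 5.
In the residual graph, reachable from s: {s}.
Min-cut edges: s→a (3), s→b (2); capacity 3 + 2 = 5.
This cut is saturated, so no flow can exceed 5.

5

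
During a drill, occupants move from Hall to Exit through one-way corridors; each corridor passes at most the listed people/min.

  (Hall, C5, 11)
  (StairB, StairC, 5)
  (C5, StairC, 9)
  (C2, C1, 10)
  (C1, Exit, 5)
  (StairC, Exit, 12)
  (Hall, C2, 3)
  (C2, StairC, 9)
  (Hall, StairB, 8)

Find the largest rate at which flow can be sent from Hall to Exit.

Augment Hall→C2→StairC→Exit: bottleneck 3, flow now 3.
Augment Hall→C5→StairC→Exit: bottleneck 9, flow now 12.
Augment Hall→StairB→StairC→C2→C1→Exit: bottleneck 3, flow now 15. (uses reverse residual edge)
No augmenting path remains; maximum flow = 15.
In the residual graph, reachable from Hall: {Hall, C5, StairB, StairC}.
Min-cut edges: Hall→C2 (3), StairC→Exit (12); capacity 3 + 12 = 15.
This cut is saturated, so no flow can exceed 15.

15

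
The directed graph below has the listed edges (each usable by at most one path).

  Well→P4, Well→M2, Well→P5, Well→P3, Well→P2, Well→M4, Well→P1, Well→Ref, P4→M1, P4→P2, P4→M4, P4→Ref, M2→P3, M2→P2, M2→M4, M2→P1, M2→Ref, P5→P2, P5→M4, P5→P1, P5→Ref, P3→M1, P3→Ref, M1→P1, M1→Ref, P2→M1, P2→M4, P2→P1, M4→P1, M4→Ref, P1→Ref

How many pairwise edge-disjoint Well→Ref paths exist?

Assign every edge capacity 1; by Menger, the answer equals the max flow.
Path Well→Ref (+1); total 1.
Path Well→P4→Ref (+1); total 2.
Path Well→M2→Ref (+1); total 3.
Path Well→P5→Ref (+1); total 4.
Path Well→P3→Ref (+1); total 5.
Path Well→M4→Ref (+1); total 6.
Path Well→P1→Ref (+1); total 7.
Path Well→P2→M1→Ref (+1); total 8.
No residual Well→Ref path; max flow = 8.
Certifying cut of size 8: {Well→M2, Well→M4, Well→P1, Well→P2, Well→P3, Well→P4, Well→P5, Well→Ref}.

8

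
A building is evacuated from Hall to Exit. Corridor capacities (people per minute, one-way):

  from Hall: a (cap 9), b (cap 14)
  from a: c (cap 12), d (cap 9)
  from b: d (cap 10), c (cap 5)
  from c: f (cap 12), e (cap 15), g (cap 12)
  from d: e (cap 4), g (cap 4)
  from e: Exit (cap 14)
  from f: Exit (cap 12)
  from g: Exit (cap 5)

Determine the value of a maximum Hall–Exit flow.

22

Augment Hall→a→c→e→Exit: bottleneck 9, flow now 9.
Augment Hall→b→c→e→Exit: bottleneck 5, flow now 14.
Augment Hall→b→d→g→Exit: bottleneck 4, flow now 18.
Augment Hall→b→d→e→c→f→Exit: bottleneck 4, flow now 22. (uses reverse residual edge)
No augmenting path remains; maximum flow = 22.
In the residual graph, reachable from Hall: {Hall, b, d}.
Min-cut edges: Hall→a (9), b→c (5), d→e (4), d→g (4); capacity 9 + 5 + 4 + 4 = 22.
This cut is saturated, so no flow can exceed 22.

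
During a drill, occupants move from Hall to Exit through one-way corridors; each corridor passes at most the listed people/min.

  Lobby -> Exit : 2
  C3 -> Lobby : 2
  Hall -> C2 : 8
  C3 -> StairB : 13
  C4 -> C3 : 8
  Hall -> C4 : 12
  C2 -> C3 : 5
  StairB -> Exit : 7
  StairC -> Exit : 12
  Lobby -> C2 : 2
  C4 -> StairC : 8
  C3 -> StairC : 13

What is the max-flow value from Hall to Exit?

17

Augment Hall→C4→StairC→Exit: bottleneck 8, flow now 8.
Augment Hall→C4→C3→Lobby→Exit: bottleneck 2, flow now 10.
Augment Hall→C4→C3→StairB→Exit: bottleneck 2, flow now 12.
Augment Hall→C2→C3→StairB→Exit: bottleneck 5, flow now 17.
No augmenting path remains; maximum flow = 17.
In the residual graph, reachable from Hall: {Hall, C2}.
Min-cut edges: Hall→C4 (12), C2→C3 (5); capacity 12 + 5 = 17.
This cut is saturated, so no flow can exceed 17.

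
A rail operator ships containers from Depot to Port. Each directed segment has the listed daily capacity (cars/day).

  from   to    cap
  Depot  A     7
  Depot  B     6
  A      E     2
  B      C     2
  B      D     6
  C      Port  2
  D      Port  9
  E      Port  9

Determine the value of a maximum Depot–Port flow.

Augment Depot→A→E→Port: bottleneck 2, flow now 2.
Augment Depot→B→C→Port: bottleneck 2, flow now 4.
Augment Depot→B→D→Port: bottleneck 4, flow now 8.
No augmenting path remains; maximum flow = 8.
In the residual graph, reachable from Depot: {Depot, A}.
Min-cut edges: Depot→B (6), A→E (2); capacity 6 + 2 = 8.
This cut is saturated, so no flow can exceed 8.

8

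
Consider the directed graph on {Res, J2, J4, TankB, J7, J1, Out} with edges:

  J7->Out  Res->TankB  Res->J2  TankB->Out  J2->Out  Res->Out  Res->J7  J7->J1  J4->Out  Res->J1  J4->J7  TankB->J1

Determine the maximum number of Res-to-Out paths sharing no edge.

Assign every edge capacity 1; by Menger, the answer equals the max flow.
Path Res→Out (+1); total 1.
Path Res→J2→Out (+1); total 2.
Path Res→TankB→Out (+1); total 3.
Path Res→J7→Out (+1); total 4.
No residual Res→Out path; max flow = 4.
Certifying cut of size 4: {Res→J2, Res→J7, Res→Out, Res→TankB}.

4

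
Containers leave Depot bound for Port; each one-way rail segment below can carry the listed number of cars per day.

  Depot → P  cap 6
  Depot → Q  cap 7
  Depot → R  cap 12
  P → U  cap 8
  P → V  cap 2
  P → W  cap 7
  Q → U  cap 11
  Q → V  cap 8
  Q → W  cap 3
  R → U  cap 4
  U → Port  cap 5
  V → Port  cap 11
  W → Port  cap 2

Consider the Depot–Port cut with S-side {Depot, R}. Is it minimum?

Given cut capacity: 6 + 7 + 4 = 17.
Augment Depot→P→U→Port: bottleneck 5, flow now 5.
Augment Depot→P→V→Port: bottleneck 1, flow now 6.
Augment Depot→Q→V→Port: bottleneck 7, flow now 13.
Augment Depot→R→U→P→V→Port: bottleneck 1, flow now 14. (uses reverse residual edge)
Augment Depot→R→U→P→W→Port: bottleneck 2, flow now 16. (uses reverse residual edge)
No augmenting path remains; maximum flow = 16.
In the residual graph, reachable from Depot: {Depot, P, R, U, W}.
Min-cut edges: Depot→Q (7), P→V (2), U→Port (5), W→Port (2); capacity 7 + 2 + 5 + 2 = 16.
Cut capacity 17 exceeds the max flow 16, so it is not minimum.

No — its capacity is 17, but the minimum cut has capacity 16.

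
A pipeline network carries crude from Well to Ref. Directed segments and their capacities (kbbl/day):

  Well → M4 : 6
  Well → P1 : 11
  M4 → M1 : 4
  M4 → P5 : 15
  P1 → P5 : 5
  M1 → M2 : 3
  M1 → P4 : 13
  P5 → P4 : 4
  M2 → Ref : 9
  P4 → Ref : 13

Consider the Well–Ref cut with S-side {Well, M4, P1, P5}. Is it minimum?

Given cut capacity: 4 + 4 = 8.
Augment Well→M4→M1→M2→Ref: bottleneck 3, flow now 3.
Augment Well→M4→M1→P4→Ref: bottleneck 1, flow now 4.
Augment Well→M4→P5→P4→Ref: bottleneck 2, flow now 6.
Augment Well→P1→P5→P4→Ref: bottleneck 2, flow now 8.
No augmenting path remains; maximum flow = 8.
Cut capacity 8 equals the max flow, so it is a minimum cut.

Yes — it is a minimum cut (capacity 8).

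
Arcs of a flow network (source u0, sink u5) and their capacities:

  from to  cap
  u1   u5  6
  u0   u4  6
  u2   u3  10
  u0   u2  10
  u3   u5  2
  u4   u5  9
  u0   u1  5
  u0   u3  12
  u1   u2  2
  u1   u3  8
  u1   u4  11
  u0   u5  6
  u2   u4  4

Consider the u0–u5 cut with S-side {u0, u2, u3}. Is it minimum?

No — its capacity is 23, but the minimum cut has capacity 22.

Given cut capacity: 5 + 6 + 6 + 4 + 2 = 23.
Augment u0→u5: bottleneck 6, flow now 6.
Augment u0→u1→u5: bottleneck 5, flow now 11.
Augment u0→u3→u5: bottleneck 2, flow now 13.
Augment u0→u4→u5: bottleneck 6, flow now 19.
Augment u0→u2→u4→u5: bottleneck 3, flow now 22.
No augmenting path remains; maximum flow = 22.
In the residual graph, reachable from u0: {u0, u2, u3, u4}.
Min-cut edges: u0→u1 (5), u0→u5 (6), u3→u5 (2), u4→u5 (9); capacity 5 + 6 + 2 + 9 = 22.
Cut capacity 23 exceeds the max flow 22, so it is not minimum.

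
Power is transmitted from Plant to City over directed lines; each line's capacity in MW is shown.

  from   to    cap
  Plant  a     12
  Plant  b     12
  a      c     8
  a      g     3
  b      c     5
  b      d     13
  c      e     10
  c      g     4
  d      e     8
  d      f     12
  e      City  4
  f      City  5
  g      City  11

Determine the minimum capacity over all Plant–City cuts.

Augment Plant→a→g→City: bottleneck 3, flow now 3.
Augment Plant→a→c→e→City: bottleneck 4, flow now 7.
Augment Plant→a→c→g→City: bottleneck 4, flow now 11.
Augment Plant→b→d→f→City: bottleneck 5, flow now 16.
No augmenting path remains; maximum flow = 16.
By max-flow min-cut, the minimum cut capacity equals the max flow.
In the residual graph, reachable from Plant: {Plant, a, b, c, d, e, f}.
Min-cut edges: a→g (3), c→g (4), e→City (4), f→City (5); capacity 3 + 4 + 4 + 5 = 16.

16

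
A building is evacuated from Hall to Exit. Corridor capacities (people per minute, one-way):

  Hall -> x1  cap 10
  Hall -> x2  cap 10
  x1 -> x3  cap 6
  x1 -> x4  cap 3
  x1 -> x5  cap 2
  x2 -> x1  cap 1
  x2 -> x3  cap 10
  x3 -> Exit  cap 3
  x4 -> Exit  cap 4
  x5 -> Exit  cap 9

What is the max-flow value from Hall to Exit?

8

Augment Hall→x1→x3→Exit: bottleneck 3, flow now 3.
Augment Hall→x1→x4→Exit: bottleneck 3, flow now 6.
Augment Hall→x1→x5→Exit: bottleneck 2, flow now 8.
No augmenting path remains; maximum flow = 8.
In the residual graph, reachable from Hall: {Hall, x1, x2, x3}.
Min-cut edges: x1→x4 (3), x1→x5 (2), x3→Exit (3); capacity 3 + 2 + 3 = 8.
This cut is saturated, so no flow can exceed 8.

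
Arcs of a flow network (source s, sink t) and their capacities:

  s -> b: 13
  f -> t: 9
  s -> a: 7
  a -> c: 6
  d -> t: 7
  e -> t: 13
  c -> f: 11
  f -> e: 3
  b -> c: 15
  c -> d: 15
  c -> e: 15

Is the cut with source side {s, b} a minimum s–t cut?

No — its capacity is 22, but the minimum cut has capacity 19.

Given cut capacity: 7 + 15 = 22.
Augment s→a→c→d→t: bottleneck 6, flow now 6.
Augment s→b→c→d→t: bottleneck 1, flow now 7.
Augment s→b→c→e→t: bottleneck 12, flow now 19.
No augmenting path remains; maximum flow = 19.
In the residual graph, reachable from s: {s, a}.
Min-cut edges: s→b (13), a→c (6); capacity 13 + 6 = 19.
Cut capacity 22 exceeds the max flow 19, so it is not minimum.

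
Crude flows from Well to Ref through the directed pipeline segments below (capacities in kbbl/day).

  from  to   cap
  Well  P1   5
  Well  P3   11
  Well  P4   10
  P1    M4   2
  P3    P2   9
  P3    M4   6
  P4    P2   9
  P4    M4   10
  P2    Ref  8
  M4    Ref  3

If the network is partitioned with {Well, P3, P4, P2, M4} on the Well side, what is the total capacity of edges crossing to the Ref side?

Edges leaving {Well, P3, P4, P2, M4}: Well→P1 (5), P2→Ref (8), M4→Ref (3).
Cut capacity = 5 + 8 + 3 = 16.

16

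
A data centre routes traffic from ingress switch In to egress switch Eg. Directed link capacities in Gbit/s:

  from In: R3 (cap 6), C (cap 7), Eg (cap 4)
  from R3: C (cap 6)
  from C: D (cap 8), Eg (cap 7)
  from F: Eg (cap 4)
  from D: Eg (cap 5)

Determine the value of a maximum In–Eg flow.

16

Augment In→Eg: bottleneck 4, flow now 4.
Augment In→C→Eg: bottleneck 7, flow now 11.
Augment In→R3→C→D→Eg: bottleneck 5, flow now 16.
No augmenting path remains; maximum flow = 16.
In the residual graph, reachable from In: {In, R3, C, D}.
Min-cut edges: In→Eg (4), C→Eg (7), D→Eg (5); capacity 4 + 7 + 5 = 16.
This cut is saturated, so no flow can exceed 16.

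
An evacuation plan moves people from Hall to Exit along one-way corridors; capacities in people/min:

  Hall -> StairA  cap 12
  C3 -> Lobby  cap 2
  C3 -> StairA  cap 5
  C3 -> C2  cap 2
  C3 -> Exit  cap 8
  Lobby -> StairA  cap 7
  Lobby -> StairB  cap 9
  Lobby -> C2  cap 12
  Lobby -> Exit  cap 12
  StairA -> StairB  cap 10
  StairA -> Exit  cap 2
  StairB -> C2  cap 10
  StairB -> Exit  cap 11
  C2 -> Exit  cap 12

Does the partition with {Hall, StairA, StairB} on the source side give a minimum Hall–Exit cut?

Given cut capacity: 2 + 10 + 11 = 23.
Augment Hall→StairA→Exit: bottleneck 2, flow now 2.
Augment Hall→StairA→StairB→Exit: bottleneck 10, flow now 12.
No augmenting path remains; maximum flow = 12.
In the residual graph, reachable from Hall: {Hall}.
Min-cut edges: Hall→StairA (12); capacity 12 = 12.
Cut capacity 23 exceeds the max flow 12, so it is not minimum.

No — its capacity is 23, but the minimum cut has capacity 12.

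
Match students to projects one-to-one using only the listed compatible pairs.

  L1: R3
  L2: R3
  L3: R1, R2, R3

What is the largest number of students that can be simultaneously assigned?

Unit-capacity flow: source→left, listed edges, right→sink; max matching = max flow.
Augmenting path L1→R3 (+1); matched 1.
Augmenting path L3→R1 (+1); matched 2.
No augmenting path remains; maximum matching = 2.
König certificate: {L3, R3} is a vertex cover of size 2 (every listed pair touches it), so no matching can be larger.

2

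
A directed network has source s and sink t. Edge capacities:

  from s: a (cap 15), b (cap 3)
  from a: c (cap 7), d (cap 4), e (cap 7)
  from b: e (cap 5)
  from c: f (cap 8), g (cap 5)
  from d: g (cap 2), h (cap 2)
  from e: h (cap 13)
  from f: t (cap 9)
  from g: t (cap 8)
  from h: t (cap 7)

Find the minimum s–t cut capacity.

16

Augment s→a→c→f→t: bottleneck 7, flow now 7.
Augment s→a→d→g→t: bottleneck 2, flow now 9.
Augment s→a→d→h→t: bottleneck 2, flow now 11.
Augment s→a→e→h→t: bottleneck 4, flow now 15.
Augment s→b→e→h→t: bottleneck 1, flow now 16.
No augmenting path remains; maximum flow = 16.
By max-flow min-cut, the minimum cut capacity equals the max flow.
In the residual graph, reachable from s: {s, a, b, d, e, h}.
Min-cut edges: a→c (7), d→g (2), h→t (7); capacity 7 + 2 + 7 = 16.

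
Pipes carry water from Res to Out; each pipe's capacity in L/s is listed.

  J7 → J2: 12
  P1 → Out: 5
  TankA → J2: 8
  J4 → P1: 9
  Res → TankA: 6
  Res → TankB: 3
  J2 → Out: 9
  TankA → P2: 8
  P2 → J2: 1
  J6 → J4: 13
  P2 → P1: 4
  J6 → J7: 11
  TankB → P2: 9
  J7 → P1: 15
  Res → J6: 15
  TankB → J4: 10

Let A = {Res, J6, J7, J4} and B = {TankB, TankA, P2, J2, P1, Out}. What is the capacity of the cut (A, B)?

45

Edges leaving {Res, J6, J7, J4}: Res→TankB (3), Res→TankA (6), J7→J2 (12), J7→P1 (15), J4→P1 (9).
Cut capacity = 3 + 6 + 12 + 15 + 9 = 45.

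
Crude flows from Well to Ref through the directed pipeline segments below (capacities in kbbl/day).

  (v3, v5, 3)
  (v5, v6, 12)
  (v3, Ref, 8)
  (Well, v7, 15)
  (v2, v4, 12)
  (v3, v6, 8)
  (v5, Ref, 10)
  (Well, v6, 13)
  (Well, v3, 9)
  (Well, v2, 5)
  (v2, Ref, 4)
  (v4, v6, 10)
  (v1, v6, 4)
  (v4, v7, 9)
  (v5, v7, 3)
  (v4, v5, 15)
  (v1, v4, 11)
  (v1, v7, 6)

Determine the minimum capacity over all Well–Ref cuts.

14

Augment Well→v2→Ref: bottleneck 4, flow now 4.
Augment Well→v3→Ref: bottleneck 8, flow now 12.
Augment Well→v3→v5→Ref: bottleneck 1, flow now 13.
Augment Well→v2→v4→v5→Ref: bottleneck 1, flow now 14.
No augmenting path remains; maximum flow = 14.
By max-flow min-cut, the minimum cut capacity equals the max flow.
In the residual graph, reachable from Well: {Well, v6, v7}.
Min-cut edges: Well→v2 (5), Well→v3 (9); capacity 5 + 9 = 14.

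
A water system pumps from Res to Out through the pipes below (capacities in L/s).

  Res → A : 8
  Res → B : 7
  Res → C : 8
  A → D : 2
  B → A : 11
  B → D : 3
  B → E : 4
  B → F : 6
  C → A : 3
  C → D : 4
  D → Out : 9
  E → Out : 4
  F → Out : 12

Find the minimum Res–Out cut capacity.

13

Augment Res→A→D→Out: bottleneck 2, flow now 2.
Augment Res→B→D→Out: bottleneck 3, flow now 5.
Augment Res→B→E→Out: bottleneck 4, flow now 9.
Augment Res→C→D→Out: bottleneck 4, flow now 13.
No augmenting path remains; maximum flow = 13.
By max-flow min-cut, the minimum cut capacity equals the max flow.
In the residual graph, reachable from Res: {Res, A, C}.
Min-cut edges: Res→B (7), A→D (2), C→D (4); capacity 7 + 2 + 4 = 13.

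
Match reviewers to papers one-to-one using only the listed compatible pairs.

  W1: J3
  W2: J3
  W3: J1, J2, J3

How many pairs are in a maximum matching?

2

Unit-capacity flow: source→left, listed edges, right→sink; max matching = max flow.
Augmenting path W1→J3 (+1); matched 1.
Augmenting path W3→J1 (+1); matched 2.
No augmenting path remains; maximum matching = 2.
König certificate: {W3, J3} is a vertex cover of size 2 (every listed pair touches it), so no matching can be larger.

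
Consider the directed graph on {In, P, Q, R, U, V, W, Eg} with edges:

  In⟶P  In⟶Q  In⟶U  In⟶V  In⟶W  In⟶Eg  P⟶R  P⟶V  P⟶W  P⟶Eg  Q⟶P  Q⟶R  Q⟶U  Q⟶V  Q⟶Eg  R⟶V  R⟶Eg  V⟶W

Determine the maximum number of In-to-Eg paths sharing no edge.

Assign every edge capacity 1; by Menger, the answer equals the max flow.
Path In→Eg (+1); total 1.
Path In→P→Eg (+1); total 2.
Path In→Q→Eg (+1); total 3.
No residual In→Eg path; max flow = 3.
Certifying cut of size 3: {In→Eg, In→P, In→Q}.

3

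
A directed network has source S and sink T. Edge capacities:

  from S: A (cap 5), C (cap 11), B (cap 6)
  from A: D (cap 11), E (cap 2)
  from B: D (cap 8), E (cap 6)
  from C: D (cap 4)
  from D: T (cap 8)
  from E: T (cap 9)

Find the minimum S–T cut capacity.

15

Augment S→A→D→T: bottleneck 5, flow now 5.
Augment S→B→D→T: bottleneck 3, flow now 8.
Augment S→B→E→T: bottleneck 3, flow now 11.
Augment S→C→D→A→E→T: bottleneck 2, flow now 13. (uses reverse residual edge)
Augment S→C→D→B→E→T: bottleneck 2, flow now 15. (uses reverse residual edge)
No augmenting path remains; maximum flow = 15.
By max-flow min-cut, the minimum cut capacity equals the max flow.
In the residual graph, reachable from S: {S, C}.
Min-cut edges: S→A (5), S→B (6), C→D (4); capacity 5 + 6 + 4 = 15.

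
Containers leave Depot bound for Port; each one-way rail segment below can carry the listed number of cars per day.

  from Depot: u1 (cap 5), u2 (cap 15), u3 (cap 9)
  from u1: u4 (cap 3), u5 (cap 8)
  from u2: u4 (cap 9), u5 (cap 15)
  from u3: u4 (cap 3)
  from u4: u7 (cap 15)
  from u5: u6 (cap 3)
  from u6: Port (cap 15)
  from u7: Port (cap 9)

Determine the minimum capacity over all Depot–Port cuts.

12

Augment Depot→u1→u4→u7→Port: bottleneck 3, flow now 3.
Augment Depot→u1→u5→u6→Port: bottleneck 2, flow now 5.
Augment Depot→u2→u4→u7→Port: bottleneck 6, flow now 11.
Augment Depot→u2→u5→u6→Port: bottleneck 1, flow now 12.
No augmenting path remains; maximum flow = 12.
By max-flow min-cut, the minimum cut capacity equals the max flow.
In the residual graph, reachable from Depot: {Depot, u1, u2, u3, u4, u5, u7}.
Min-cut edges: u5→u6 (3), u7→Port (9); capacity 3 + 9 = 12.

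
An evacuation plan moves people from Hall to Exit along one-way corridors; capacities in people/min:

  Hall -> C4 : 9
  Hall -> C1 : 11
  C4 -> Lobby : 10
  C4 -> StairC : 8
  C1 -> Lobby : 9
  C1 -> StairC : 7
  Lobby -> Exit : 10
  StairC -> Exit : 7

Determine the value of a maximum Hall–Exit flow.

Augment Hall→C4→Lobby→Exit: bottleneck 9, flow now 9.
Augment Hall→C1→Lobby→Exit: bottleneck 1, flow now 10.
Augment Hall→C1→StairC→Exit: bottleneck 7, flow now 17.
No augmenting path remains; maximum flow = 17.
In the residual graph, reachable from Hall: {Hall, C4, C1, Lobby, StairC}.
Min-cut edges: Lobby→Exit (10), StairC→Exit (7); capacity 10 + 7 = 17.
This cut is saturated, so no flow can exceed 17.

17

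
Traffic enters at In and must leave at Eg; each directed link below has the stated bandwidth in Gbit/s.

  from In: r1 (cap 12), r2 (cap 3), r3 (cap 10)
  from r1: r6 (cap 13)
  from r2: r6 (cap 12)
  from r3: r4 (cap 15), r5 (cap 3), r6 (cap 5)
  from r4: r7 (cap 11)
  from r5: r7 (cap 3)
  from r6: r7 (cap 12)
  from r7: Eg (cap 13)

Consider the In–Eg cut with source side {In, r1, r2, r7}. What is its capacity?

48

Edges leaving {In, r1, r2, r7}: In→r3 (10), r1→r6 (13), r2→r6 (12), r7→Eg (13).
Cut capacity = 10 + 13 + 12 + 13 = 48.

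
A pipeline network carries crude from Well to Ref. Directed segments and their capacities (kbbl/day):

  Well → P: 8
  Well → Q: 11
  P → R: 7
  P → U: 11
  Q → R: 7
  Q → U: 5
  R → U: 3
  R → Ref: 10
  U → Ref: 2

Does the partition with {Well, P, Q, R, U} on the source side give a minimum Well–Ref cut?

Given cut capacity: 10 + 2 = 12.
Augment Well→P→R→Ref: bottleneck 7, flow now 7.
Augment Well→P→U→Ref: bottleneck 1, flow now 8.
Augment Well→Q→R→Ref: bottleneck 3, flow now 11.
Augment Well→Q→U→Ref: bottleneck 1, flow now 12.
No augmenting path remains; maximum flow = 12.
Cut capacity 12 equals the max flow, so it is a minimum cut.

Yes — it is a minimum cut (capacity 12).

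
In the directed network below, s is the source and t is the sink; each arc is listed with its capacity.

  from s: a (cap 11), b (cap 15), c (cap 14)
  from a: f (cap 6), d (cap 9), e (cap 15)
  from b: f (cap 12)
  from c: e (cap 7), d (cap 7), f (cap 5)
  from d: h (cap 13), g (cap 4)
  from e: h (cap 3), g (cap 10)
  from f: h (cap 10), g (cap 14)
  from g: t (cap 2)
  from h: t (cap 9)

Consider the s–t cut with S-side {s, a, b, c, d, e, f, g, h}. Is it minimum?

Given cut capacity: 2 + 9 = 11.
Augment s→a→d→g→t: bottleneck 2, flow now 2.
Augment s→a→d→h→t: bottleneck 7, flow now 9.
Augment s→a→e→h→t: bottleneck 2, flow now 11.
No augmenting path remains; maximum flow = 11.
Cut capacity 11 equals the max flow, so it is a minimum cut.

Yes — it is a minimum cut (capacity 11).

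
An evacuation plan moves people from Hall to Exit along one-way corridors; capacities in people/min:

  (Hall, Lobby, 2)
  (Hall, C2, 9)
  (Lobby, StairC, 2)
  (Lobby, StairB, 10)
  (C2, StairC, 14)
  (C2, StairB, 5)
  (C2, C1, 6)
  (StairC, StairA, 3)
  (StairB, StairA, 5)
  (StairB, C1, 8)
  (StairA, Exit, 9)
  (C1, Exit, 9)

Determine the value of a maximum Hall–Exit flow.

Augment Hall→C2→C1→Exit: bottleneck 6, flow now 6.
Augment Hall→Lobby→StairC→StairA→Exit: bottleneck 2, flow now 8.
Augment Hall→C2→StairC→StairA→Exit: bottleneck 1, flow now 9.
Augment Hall→C2→StairB→StairA→Exit: bottleneck 2, flow now 11.
No augmenting path remains; maximum flow = 11.
In the residual graph, reachable from Hall: {Hall}.
Min-cut edges: Hall→Lobby (2), Hall→C2 (9); capacity 2 + 9 = 11.
This cut is saturated, so no flow can exceed 11.

11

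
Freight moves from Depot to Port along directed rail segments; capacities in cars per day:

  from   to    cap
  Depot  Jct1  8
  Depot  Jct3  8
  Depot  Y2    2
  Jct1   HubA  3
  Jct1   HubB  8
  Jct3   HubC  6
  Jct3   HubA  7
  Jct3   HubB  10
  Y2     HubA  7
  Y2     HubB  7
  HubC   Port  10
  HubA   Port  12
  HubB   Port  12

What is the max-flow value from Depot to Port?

18

Augment Depot→Jct1→HubA→Port: bottleneck 3, flow now 3.
Augment Depot→Jct1→HubB→Port: bottleneck 5, flow now 8.
Augment Depot→Jct3→HubC→Port: bottleneck 6, flow now 14.
Augment Depot→Jct3→HubA→Port: bottleneck 2, flow now 16.
Augment Depot→Y2→HubA→Port: bottleneck 2, flow now 18.
No augmenting path remains; maximum flow = 18.
In the residual graph, reachable from Depot: {Depot}.
Min-cut edges: Depot→Jct1 (8), Depot→Jct3 (8), Depot→Y2 (2); capacity 8 + 8 + 2 = 18.
This cut is saturated, so no flow can exceed 18.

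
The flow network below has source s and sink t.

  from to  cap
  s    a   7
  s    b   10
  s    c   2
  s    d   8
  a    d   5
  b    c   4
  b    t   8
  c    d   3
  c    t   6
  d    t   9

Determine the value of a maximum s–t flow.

Augment s→b→t: bottleneck 8, flow now 8.
Augment s→c→t: bottleneck 2, flow now 10.
Augment s→d→t: bottleneck 8, flow now 18.
Augment s→a→d→t: bottleneck 1, flow now 19.
Augment s→b→c→t: bottleneck 2, flow now 21.
No augmenting path remains; maximum flow = 21.
In the residual graph, reachable from s: {s, a, d}.
Min-cut edges: s→b (10), s→c (2), d→t (9); capacity 10 + 2 + 9 = 21.
This cut is saturated, so no flow can exceed 21.

21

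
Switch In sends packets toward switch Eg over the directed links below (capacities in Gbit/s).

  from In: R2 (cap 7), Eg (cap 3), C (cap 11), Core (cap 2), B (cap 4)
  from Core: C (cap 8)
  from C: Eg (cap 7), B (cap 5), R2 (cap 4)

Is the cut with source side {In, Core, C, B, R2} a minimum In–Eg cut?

Given cut capacity: 3 + 7 = 10.
Augment In→Eg: bottleneck 3, flow now 3.
Augment In→C→Eg: bottleneck 7, flow now 10.
No augmenting path remains; maximum flow = 10.
Cut capacity 10 equals the max flow, so it is a minimum cut.

Yes — it is a minimum cut (capacity 10).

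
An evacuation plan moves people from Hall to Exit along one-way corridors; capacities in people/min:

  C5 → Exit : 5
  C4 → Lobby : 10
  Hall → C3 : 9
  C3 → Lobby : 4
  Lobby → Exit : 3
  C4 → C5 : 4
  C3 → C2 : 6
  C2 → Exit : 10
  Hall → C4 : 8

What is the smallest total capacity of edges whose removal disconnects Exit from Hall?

Augment Hall→C4→C5→Exit: bottleneck 4, flow now 4.
Augment Hall→C4→Lobby→Exit: bottleneck 3, flow now 7.
Augment Hall→C3→C2→Exit: bottleneck 6, flow now 13.
No augmenting path remains; maximum flow = 13.
By max-flow min-cut, the minimum cut capacity equals the max flow.
In the residual graph, reachable from Hall: {Hall, C4, C3, Lobby}.
Min-cut edges: C4→C5 (4), C3→C2 (6), Lobby→Exit (3); capacity 4 + 6 + 3 = 13.

13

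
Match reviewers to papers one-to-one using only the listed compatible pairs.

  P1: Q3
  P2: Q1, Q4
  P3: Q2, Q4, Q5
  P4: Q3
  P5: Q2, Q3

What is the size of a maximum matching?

Unit-capacity flow: source→left, listed edges, right→sink; max matching = max flow.
Augmenting path P1→Q3 (+1); matched 1.
Augmenting path P2→Q1 (+1); matched 2.
Augmenting path P3→Q2 (+1); matched 3.
Augmenting path P5→Q2→P3→Q4 (+1); matched 4.
No augmenting path remains; maximum matching = 4.
König certificate: {P2, P3, P5, Q3} is a vertex cover of size 4 (every listed pair touches it), so no matching can be larger.

4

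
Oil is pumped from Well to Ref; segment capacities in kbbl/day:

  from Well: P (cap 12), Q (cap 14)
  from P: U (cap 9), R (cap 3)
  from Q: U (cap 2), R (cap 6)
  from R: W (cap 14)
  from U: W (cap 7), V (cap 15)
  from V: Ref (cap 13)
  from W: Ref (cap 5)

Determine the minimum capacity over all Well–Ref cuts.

Augment Well→P→R→W→Ref: bottleneck 3, flow now 3.
Augment Well→P→U→V→Ref: bottleneck 9, flow now 12.
Augment Well→Q→R→W→Ref: bottleneck 2, flow now 14.
Augment Well→Q→U→V→Ref: bottleneck 2, flow now 16.
No augmenting path remains; maximum flow = 16.
By max-flow min-cut, the minimum cut capacity equals the max flow.
In the residual graph, reachable from Well: {Well, P, Q, R, W}.
Min-cut edges: P→U (9), Q→U (2), W→Ref (5); capacity 9 + 2 + 5 = 16.

16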